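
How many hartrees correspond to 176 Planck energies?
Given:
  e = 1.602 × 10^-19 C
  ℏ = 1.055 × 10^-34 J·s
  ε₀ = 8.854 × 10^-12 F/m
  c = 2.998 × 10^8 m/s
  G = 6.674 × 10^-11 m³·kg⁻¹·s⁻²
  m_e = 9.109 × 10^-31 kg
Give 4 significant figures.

Planck energy: E_P = √(ℏc⁵/G) = 1.957 × 10^9 J
hartree: E_h = m_e e⁴/(4πε₀ℏ)² = 4.354 × 10^-18 J
176 × 1.957 × 10^9 / 4.354 × 10^-18 = 7.909 × 10^28

7.909 × 10^28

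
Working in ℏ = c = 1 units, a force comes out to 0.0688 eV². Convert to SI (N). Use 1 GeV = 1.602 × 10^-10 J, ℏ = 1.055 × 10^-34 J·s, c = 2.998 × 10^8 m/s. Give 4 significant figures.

Force is [E]/[L] = [E]²/(ℏc); restore (ℏc)⁻¹.
1 GeV² → 1/(ℏc) × (1 GeV in J)² = 8.114 × 10^5 N.
Convert the energy scale: 0.0688 eV² = 6.88 × 10^-20 GeV².
Result: 6.88 × 10^-20 × 8.114 × 10^5 = 5.583 × 10^-14 N.

5.583 × 10^-14 N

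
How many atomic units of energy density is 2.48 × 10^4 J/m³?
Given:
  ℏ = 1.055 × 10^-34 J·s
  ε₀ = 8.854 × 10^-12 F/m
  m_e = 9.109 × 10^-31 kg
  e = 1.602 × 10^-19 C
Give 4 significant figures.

8.467 × 10^-10

atomic unit of energy density: u_au = E_h/a₀³ = m_e⁴e¹⁰/((4πε₀)⁵ℏ⁸) = 2.929 × 10^13 J/m³.
2.48 × 10^4 / 2.929 × 10^13 = 8.467 × 10^-10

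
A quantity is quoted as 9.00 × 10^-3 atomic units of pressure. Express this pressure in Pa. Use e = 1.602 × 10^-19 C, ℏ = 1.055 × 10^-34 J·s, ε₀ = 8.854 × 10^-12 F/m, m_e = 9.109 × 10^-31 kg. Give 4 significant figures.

One atomic unit of pressure: P_au = E_h/a₀³ = m_e⁴e¹⁰/((4πε₀)⁵ℏ⁸) = 2.929 × 10^13 Pa.
9.00 × 10^-3 × 2.929 × 10^13 Pa = 2.636 × 10^11 Pa

2.636 × 10^11 Pa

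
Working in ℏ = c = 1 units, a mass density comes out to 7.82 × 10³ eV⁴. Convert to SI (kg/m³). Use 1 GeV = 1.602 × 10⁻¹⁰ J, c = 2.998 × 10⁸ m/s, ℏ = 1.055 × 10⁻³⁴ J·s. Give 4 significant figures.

1.811 × 10⁻¹² kg/m³

Mass density is [E]/(c²[L]³) = [E]⁴/(ℏ³c⁵).
1 GeV⁴ → 1/(ℏ³c⁵) × (1 GeV in J)⁴ = 2.316 × 10²⁰ kg/m³.
Convert the energy scale: 7.82 × 10³ eV⁴ = 7.82 × 10⁻³³ GeV⁴.
Result: 7.82 × 10⁻³³ × 2.316 × 10²⁰ = 1.811 × 10⁻¹² kg/m³.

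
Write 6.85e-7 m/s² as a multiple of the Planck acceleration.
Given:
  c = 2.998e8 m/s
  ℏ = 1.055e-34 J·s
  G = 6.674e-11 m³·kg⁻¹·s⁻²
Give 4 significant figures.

Planck acceleration: a_P = √(c⁷/(ℏG)) = 5.560e51 m/s².
6.85e-7 / 5.560e51 = 1.232e-58

1.232e-58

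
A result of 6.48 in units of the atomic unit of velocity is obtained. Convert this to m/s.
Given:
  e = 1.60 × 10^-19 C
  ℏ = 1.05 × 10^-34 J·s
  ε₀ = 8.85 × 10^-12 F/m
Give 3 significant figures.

One atomic unit of velocity: v_au = e²/(4πε₀ℏ) = 2.19 × 10^6 m/s.
6.48 × 2.19 × 10^6 m/s = 1.42 × 10^7 m/s

1.42 × 10^7 m/s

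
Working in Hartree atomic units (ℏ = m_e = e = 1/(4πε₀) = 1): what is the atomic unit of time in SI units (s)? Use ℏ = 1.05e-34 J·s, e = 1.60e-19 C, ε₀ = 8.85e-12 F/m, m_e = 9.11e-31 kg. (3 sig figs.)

Dimensional analysis gives τ_au = (4πε₀)²ℏ³/(m_e e⁴).
E_h = 4.38e-18 J
ℏ/E_h = 2.40e-17 s

2.40e-17 s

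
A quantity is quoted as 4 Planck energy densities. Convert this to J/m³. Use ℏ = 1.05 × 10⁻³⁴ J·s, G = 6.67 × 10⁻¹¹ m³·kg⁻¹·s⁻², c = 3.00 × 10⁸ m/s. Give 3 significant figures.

1.87 × 10¹¹⁴ J/m³

One Planck energy density: u_P = c⁷/(ℏG²) = 4.68 × 10¹¹³ J/m³.
4 × 4.68 × 10¹¹³ J/m³ = 1.87 × 10¹¹⁴ J/m³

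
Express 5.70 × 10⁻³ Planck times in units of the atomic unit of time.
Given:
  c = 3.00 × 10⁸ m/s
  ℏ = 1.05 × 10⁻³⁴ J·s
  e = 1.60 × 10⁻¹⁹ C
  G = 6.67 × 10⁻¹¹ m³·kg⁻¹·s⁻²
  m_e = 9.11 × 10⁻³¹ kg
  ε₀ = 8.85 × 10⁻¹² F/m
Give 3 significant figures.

1.28 × 10⁻²⁹

Planck time: t_P = √(ℏG/c⁵) = 5.37 × 10⁻⁴⁴ s
atomic unit of time: τ_au = (4πε₀)²ℏ³/(m_e e⁴) = 2.40 × 10⁻¹⁷ s
5.70 × 10⁻³ × 5.37 × 10⁻⁴⁴ / 2.40 × 10⁻¹⁷ = 1.28 × 10⁻²⁹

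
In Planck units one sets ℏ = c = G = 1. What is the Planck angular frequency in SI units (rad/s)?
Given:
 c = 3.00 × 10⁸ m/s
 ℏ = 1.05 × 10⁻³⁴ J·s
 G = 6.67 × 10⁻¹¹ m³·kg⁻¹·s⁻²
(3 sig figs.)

1.86 × 10⁴³ rad/s

ω_P = √(c⁵/(ℏG))
  = √(3.47 × 10⁸⁶)
  = 1.86 × 10⁴³ rad/s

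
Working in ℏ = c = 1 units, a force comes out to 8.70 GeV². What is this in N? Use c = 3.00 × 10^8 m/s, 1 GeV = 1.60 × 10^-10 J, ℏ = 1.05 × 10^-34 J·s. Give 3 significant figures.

Force is [E]/[L] = [E]²/(ℏc); restore (ℏc)⁻¹.
1 GeV² → 1/(ℏc) × (1 GeV in J)² = 8.13 × 10^5 N.
Result: 8.70 × 8.13 × 10^5 = 7.07 × 10^6 N.

7.07 × 10^6 N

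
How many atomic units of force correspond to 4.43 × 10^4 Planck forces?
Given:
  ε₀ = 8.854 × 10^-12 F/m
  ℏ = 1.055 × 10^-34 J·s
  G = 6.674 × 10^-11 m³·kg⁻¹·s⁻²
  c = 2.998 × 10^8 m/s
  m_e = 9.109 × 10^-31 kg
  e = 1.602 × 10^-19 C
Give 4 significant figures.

6.524 × 10^55

Planck force: F_P = c⁴/G = 1.210 × 10^44 N
atomic unit of force: F_au = E_h/a₀ = m_e²e⁶/((4πε₀)³ℏ⁴) = 8.220 × 10^-8 N
4.43 × 10^4 × 1.210 × 10^44 / 8.220 × 10^-8 = 6.524 × 10^55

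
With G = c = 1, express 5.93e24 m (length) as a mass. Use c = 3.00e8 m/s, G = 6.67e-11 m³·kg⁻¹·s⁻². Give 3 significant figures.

8.00e51 kg

Length → mass via c²/G.
5.93e24 m × (c²/G) = 8.00e51 kg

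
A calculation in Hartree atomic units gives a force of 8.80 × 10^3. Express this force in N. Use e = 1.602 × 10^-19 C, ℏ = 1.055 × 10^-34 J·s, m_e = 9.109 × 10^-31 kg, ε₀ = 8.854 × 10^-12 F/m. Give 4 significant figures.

One atomic unit of force: F_au = E_h/a₀ = m_e²e⁶/((4πε₀)³ℏ⁴) = 8.220 × 10^-8 N.
8.80 × 10^3 × 8.220 × 10^-8 N = 7.233 × 10^-4 N

7.233 × 10^-4 N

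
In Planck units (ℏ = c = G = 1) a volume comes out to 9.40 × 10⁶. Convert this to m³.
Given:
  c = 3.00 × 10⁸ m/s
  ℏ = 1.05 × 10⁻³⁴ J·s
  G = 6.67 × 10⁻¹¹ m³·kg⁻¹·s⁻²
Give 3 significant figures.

One Planck volume: V_P = (ℏG/c³)^(3/2) = 4.18 × 10⁻¹⁰⁵ m³.
9.40 × 10⁶ × 4.18 × 10⁻¹⁰⁵ m³ = 3.93 × 10⁻⁹⁸ m³

3.93 × 10⁻⁹⁸ m³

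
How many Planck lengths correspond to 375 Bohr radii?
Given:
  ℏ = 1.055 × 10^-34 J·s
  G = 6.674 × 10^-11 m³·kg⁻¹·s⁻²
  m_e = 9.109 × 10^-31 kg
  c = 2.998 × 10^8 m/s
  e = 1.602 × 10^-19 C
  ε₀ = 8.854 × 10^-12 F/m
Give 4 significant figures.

1.229 × 10^27

Bohr radius: a₀ = 4πε₀ℏ²/(m_e e²) = 5.297 × 10^-11 m
Planck length: ℓ_P = √(ℏG/c³) = 1.616 × 10^-35 m
375 × 5.297 × 10^-11 / 1.616 × 10^-35 = 1.229 × 10^27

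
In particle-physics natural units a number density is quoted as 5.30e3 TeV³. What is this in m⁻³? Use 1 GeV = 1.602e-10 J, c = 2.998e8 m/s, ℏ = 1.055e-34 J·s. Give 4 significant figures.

6.887e59 m⁻³

Number density is [L]⁻³ = [E]³/(ℏc)³.
1 GeV³ → 1/(ℏc)³ × (1 GeV in J)³ = 1.299e47 m⁻³.
Convert the energy scale: 5.30e3 TeV³ = 5.30e12 GeV³.
Result: 5.30e12 × 1.299e47 = 6.887e59 m⁻³.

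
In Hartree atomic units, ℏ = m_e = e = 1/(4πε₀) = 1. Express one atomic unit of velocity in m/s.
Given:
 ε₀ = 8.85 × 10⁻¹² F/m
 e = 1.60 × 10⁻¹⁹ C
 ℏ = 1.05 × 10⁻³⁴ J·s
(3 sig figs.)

2.19 × 10⁶ m/s

The unique combination of the constants set to 1 with dimensions of velocity is v_au = e²/(4πε₀ℏ).
  = 2.56 × 10⁻³⁸ / 1.17 × 10⁻⁴⁴
  = 2.19 × 10⁶ m/s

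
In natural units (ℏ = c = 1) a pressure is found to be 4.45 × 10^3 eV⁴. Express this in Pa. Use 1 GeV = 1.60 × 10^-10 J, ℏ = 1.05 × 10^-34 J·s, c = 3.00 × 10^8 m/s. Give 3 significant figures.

9.33 × 10^4 Pa

Pressure is [E]/[L]³ = [E]⁴/(ℏc)³.
1 GeV⁴ → 1/(ℏc)³ × (1 GeV in J)⁴ = 2.10 × 10^37 Pa.
Convert the energy scale: 4.45 × 10^3 eV⁴ = 4.45 × 10^-33 GeV⁴.
Result: 4.45 × 10^-33 × 2.10 × 10^37 = 9.33 × 10^4 Pa.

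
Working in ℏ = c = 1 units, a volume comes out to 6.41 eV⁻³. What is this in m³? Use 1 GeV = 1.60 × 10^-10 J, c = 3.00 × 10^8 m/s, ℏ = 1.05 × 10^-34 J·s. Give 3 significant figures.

Volume is [L]³ = [E]⁻³·(ℏc)³.
1 GeV⁻³ → (ℏc)³ × (1 GeV in J)⁻³ = 7.63 × 10^-48 m³.
Convert the energy scale: 6.41 eV⁻³ = 6.41 × 10^27 GeV⁻³.
Result: 6.41 × 10^27 × 7.63 × 10^-48 = 4.89 × 10^-20 m³.

4.89 × 10^-20 m³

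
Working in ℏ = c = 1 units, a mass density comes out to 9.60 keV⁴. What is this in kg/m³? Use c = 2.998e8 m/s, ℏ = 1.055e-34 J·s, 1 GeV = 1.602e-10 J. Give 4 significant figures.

2.223e-3 kg/m³

Mass density is [E]/(c²[L]³) = [E]⁴/(ℏ³c⁵).
1 GeV⁴ → 1/(ℏ³c⁵) × (1 GeV in J)⁴ = 2.316e20 kg/m³.
Convert the energy scale: 9.60 keV⁴ = 9.60e-24 GeV⁴.
Result: 9.60e-24 × 2.316e20 = 2.223e-3 kg/m³.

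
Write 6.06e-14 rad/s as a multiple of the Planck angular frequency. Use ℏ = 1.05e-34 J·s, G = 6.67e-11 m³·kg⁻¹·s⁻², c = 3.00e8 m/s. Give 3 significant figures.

Planck angular frequency: ω_P = √(c⁵/(ℏG)) = 1.86e43 rad/s.
6.06e-14 / 1.86e43 = 3.25e-57

3.25e-57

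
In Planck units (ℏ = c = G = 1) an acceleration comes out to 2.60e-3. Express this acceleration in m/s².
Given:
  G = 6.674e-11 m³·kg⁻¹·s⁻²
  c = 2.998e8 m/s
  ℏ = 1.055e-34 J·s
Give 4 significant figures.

1.446e49 m/s²

One Planck acceleration: a_P = √(c⁷/(ℏG)) = 5.560e51 m/s².
2.60e-3 × 5.560e51 m/s² = 1.446e49 m/s²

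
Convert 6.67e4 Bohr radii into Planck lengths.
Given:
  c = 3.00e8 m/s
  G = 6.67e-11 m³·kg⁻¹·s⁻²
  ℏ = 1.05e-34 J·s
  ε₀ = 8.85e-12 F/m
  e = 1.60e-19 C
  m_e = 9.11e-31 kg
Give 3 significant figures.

Bohr radius: a₀ = 4πε₀ℏ²/(m_e e²) = 5.26e-11 m
Planck length: ℓ_P = √(ℏG/c³) = 1.61e-35 m
6.67e4 × 5.26e-11 / 1.61e-35 = 2.18e29

2.18e29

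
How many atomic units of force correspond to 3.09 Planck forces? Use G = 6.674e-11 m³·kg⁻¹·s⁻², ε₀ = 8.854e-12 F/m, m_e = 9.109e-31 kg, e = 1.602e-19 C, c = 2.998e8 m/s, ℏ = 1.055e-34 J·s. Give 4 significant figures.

Planck force: F_P = c⁴/G = 1.210e44 N
atomic unit of force: F_au = E_h/a₀ = m_e²e⁶/((4πε₀)³ℏ⁴) = 8.220e-8 N
3.09 × 1.210e44 / 8.220e-8 = 4.550e51

4.550e51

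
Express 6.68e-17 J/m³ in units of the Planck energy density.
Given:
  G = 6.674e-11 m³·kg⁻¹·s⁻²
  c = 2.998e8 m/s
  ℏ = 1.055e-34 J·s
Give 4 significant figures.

1.442e-130

Planck energy density: u_P = c⁷/(ℏG²) = 4.632e113 J/m³.
6.68e-17 / 4.632e113 = 1.442e-130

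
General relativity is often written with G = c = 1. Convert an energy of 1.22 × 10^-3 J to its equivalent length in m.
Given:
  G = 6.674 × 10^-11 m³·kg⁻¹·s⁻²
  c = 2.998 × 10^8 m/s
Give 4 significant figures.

1.008 × 10^-47 m

Energy → length via G/c⁴.
1.22 × 10^-3 J × (G/c⁴) = 1.008 × 10^-47 m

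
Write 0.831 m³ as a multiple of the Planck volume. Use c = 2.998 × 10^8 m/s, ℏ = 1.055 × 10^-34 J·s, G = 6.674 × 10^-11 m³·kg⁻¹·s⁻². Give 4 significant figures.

Planck volume: V_P = (ℏG/c³)^(3/2) = 4.224 × 10^-105 m³.
0.831 / 4.224 × 10^-105 = 1.967 × 10^104

1.967 × 10^104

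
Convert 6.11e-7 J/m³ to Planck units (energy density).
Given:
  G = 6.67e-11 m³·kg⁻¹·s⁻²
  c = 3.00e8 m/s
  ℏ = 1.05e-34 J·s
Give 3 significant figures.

Planck energy density: u_P = c⁷/(ℏG²) = 4.68e113 J/m³.
6.11e-7 / 4.68e113 = 1.31e-120

1.31e-120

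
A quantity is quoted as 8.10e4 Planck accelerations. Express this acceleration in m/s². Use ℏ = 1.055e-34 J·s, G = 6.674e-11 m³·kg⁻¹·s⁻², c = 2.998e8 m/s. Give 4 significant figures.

One Planck acceleration: a_P = √(c⁷/(ℏG)) = 5.560e51 m/s².
8.10e4 × 5.560e51 m/s² = 4.504e56 m/s²

4.504e56 m/s²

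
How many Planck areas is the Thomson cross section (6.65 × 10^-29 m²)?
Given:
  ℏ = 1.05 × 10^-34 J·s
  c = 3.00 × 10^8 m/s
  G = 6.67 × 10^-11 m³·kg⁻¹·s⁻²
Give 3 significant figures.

Planck area: A_P = ℏG/c³ = 2.59 × 10^-70 m².
6.65 × 10^-29 / 2.59 × 10^-70 = 2.56 × 10^41

2.56 × 10^41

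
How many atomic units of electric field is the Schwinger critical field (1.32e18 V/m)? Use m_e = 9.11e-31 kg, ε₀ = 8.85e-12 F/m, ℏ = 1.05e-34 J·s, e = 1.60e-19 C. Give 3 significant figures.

2.54e6

atomic unit of electric field: E_au = E_h/(e a₀) = m_e²e⁵/((4πε₀)³ℏ⁴) = 5.20e11 V/m.
1.32e18 / 5.20e11 = 2.54e6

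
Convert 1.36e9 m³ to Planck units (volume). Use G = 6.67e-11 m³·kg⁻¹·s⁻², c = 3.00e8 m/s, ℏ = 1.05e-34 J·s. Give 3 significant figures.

3.26e113

Planck volume: V_P = (ℏG/c³)^(3/2) = 4.18e-105 m³.
1.36e9 / 4.18e-105 = 3.26e113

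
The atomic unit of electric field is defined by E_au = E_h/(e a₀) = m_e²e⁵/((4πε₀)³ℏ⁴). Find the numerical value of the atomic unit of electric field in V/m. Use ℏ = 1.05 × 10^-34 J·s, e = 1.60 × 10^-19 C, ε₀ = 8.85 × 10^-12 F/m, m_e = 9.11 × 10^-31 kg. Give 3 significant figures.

E_au = E_h/(e a₀) = m_e²e⁵/((4πε₀)³ℏ⁴)
E_h = 4.38 × 10^-18 J
a₀ = 5.26 × 10^-11 m
E_h/(e·a₀) = 5.20 × 10^11 V/m

5.20 × 10^11 V/m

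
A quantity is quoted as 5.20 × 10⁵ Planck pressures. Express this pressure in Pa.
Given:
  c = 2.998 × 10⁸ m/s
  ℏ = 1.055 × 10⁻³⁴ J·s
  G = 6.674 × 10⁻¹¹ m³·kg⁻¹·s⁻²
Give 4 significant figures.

One Planck pressure: p_P = c⁷/(ℏG²) = 4.632 × 10¹¹³ Pa.
5.20 × 10⁵ × 4.632 × 10¹¹³ Pa = 2.409 × 10¹¹⁹ Pa

2.409 × 10¹¹⁹ Pa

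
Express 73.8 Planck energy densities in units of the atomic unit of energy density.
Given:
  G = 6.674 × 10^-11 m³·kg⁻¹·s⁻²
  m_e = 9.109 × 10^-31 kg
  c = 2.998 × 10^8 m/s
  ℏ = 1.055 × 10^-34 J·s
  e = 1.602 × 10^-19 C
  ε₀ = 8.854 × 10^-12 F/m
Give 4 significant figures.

Planck energy density: u_P = c⁷/(ℏG²) = 4.632 × 10^113 J/m³
atomic unit of energy density: u_au = E_h/a₀³ = m_e⁴e¹⁰/((4πε₀)⁵ℏ⁸) = 2.929 × 10^13 J/m³
73.8 × 4.632 × 10^113 / 2.929 × 10^13 = 1.167 × 10^102

1.167 × 10^102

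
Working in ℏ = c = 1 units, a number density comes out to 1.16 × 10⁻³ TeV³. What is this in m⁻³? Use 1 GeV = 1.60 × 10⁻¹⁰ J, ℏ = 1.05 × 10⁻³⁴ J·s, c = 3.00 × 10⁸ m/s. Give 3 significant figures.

Number density is [L]⁻³ = [E]³/(ℏc)³.
1 GeV³ → 1/(ℏc)³ × (1 GeV in J)³ = 1.31 × 10⁴⁷ m⁻³.
Convert the energy scale: 1.16 × 10⁻³ TeV³ = 1.16 × 10⁶ GeV³.
Result: 1.16 × 10⁶ × 1.31 × 10⁴⁷ = 1.52 × 10⁵³ m⁻³.

1.52 × 10⁵³ m⁻³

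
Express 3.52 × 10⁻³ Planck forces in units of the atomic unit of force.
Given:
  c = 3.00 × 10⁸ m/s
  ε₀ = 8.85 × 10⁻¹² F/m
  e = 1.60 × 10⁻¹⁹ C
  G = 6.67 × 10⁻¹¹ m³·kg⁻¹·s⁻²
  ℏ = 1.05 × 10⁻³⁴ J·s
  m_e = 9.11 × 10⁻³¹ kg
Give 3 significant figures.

Planck force: F_P = c⁴/G = 1.21 × 10⁴⁴ N
atomic unit of force: F_au = E_h/a₀ = m_e²e⁶/((4πε₀)³ℏ⁴) = 8.33 × 10⁻⁸ N
3.52 × 10⁻³ × 1.21 × 10⁴⁴ / 8.33 × 10⁻⁸ = 5.13 × 10⁴⁸

5.13 × 10⁴⁸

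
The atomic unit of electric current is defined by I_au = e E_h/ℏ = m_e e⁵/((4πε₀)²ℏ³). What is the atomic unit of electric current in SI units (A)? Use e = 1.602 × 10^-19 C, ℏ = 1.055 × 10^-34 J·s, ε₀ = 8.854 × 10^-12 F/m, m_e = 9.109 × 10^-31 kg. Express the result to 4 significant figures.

6.612 × 10^-3 A

I_au = e E_h/ℏ = m_e e⁵/((4πε₀)²ℏ³)
E_h = 4.354 × 10^-18 J
e·E_h/ℏ = 6.612 × 10^-3 A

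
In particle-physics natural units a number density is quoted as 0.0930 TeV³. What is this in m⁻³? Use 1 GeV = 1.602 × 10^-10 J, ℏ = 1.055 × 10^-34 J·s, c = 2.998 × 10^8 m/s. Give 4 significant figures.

1.208 × 10^55 m⁻³

Number density is [L]⁻³ = [E]³/(ℏc)³.
1 GeV³ → 1/(ℏc)³ × (1 GeV in J)³ = 1.299 × 10^47 m⁻³.
Convert the energy scale: 0.0930 TeV³ = 9.30 × 10^7 GeV³.
Result: 9.30 × 10^7 × 1.299 × 10^47 = 1.208 × 10^55 m⁻³.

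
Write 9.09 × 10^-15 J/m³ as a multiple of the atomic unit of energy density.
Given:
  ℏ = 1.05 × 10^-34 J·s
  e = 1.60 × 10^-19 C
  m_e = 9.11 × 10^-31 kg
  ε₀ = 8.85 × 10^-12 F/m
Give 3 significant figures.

atomic unit of energy density: u_au = E_h/a₀³ = m_e⁴e¹⁰/((4πε₀)⁵ℏ⁸) = 3.01 × 10^13 J/m³.
9.09 × 10^-15 / 3.01 × 10^13 = 3.02 × 10^-28

3.02 × 10^-28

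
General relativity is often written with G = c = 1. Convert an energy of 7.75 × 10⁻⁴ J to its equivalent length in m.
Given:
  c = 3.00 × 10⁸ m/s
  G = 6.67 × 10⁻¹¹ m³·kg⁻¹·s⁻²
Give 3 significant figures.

Energy → length via G/c⁴.
7.75 × 10⁻⁴ J × (G/c⁴) = 6.38 × 10⁻⁴⁸ m

6.38 × 10⁻⁴⁸ m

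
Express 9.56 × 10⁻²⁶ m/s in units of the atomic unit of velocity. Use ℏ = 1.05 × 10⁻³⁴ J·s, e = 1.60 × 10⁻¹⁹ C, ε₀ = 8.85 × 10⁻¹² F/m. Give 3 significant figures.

4.36 × 10⁻³²

atomic unit of velocity: v_au = e²/(4πε₀ℏ) = 2.19 × 10⁶ m/s.
9.56 × 10⁻²⁶ / 2.19 × 10⁶ = 4.36 × 10⁻³²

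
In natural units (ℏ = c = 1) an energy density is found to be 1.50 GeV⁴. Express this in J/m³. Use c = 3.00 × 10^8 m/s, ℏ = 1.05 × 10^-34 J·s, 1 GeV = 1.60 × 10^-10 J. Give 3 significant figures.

3.15 × 10^37 J/m³

[E]/[L]³ = [E]⁴/(ℏc)³; restore (ℏc)⁻³.
1 GeV⁴ → 1/(ℏc)³ × (1 GeV in J)⁴ = 2.10 × 10^37 J/m³.
Result: 1.50 × 2.10 × 10^37 = 3.15 × 10^37 J/m³.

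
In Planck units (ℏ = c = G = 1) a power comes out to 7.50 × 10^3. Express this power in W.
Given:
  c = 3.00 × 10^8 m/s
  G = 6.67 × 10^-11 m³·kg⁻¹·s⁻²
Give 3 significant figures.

2.73 × 10^56 W

One Planck power: P_P = c⁵/G = 3.64 × 10^52 W.
7.50 × 10^3 × 3.64 × 10^52 W = 2.73 × 10^56 W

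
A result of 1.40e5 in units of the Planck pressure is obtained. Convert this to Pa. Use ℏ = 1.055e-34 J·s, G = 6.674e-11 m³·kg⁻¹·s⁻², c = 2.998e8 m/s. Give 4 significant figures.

6.485e118 Pa

One Planck pressure: p_P = c⁷/(ℏG²) = 4.632e113 Pa.
1.40e5 × 4.632e113 Pa = 6.485e118 Pa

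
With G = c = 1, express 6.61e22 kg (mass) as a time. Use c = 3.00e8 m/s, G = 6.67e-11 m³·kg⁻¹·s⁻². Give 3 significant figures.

1.63e-13 s

Mass → time via G/c³.
6.61e22 kg × (G/c³) = 1.63e-13 s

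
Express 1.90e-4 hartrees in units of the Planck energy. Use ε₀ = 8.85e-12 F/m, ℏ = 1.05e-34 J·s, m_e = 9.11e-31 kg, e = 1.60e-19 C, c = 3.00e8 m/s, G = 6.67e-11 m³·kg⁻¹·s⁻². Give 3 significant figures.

4.25e-31

hartree: E_h = m_e e⁴/(4πε₀ℏ)² = 4.38e-18 J
Planck energy: E_P = √(ℏc⁵/G) = 1.96e9 J
1.90e-4 × 4.38e-18 / 1.96e9 = 4.25e-31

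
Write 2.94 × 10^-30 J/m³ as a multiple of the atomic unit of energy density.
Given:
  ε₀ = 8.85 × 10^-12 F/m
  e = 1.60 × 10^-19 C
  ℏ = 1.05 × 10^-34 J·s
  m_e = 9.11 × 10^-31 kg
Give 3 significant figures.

atomic unit of energy density: u_au = E_h/a₀³ = m_e⁴e¹⁰/((4πε₀)⁵ℏ⁸) = 3.01 × 10^13 J/m³.
2.94 × 10^-30 / 3.01 × 10^13 = 9.76 × 10^-44

9.76 × 10^-44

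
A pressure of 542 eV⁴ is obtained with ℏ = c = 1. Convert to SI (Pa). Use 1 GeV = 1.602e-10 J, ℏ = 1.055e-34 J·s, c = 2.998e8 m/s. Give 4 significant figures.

1.128e4 Pa

Pressure is [E]/[L]³ = [E]⁴/(ℏc)³.
1 GeV⁴ → 1/(ℏc)³ × (1 GeV in J)⁴ = 2.082e37 Pa.
Convert the energy scale: 542 eV⁴ = 5.42e-34 GeV⁴.
Result: 5.42e-34 × 2.082e37 = 1.128e4 Pa.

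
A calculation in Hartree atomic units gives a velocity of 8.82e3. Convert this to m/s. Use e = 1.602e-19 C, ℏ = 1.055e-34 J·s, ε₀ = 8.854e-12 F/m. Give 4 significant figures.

One atomic unit of velocity: v_au = e²/(4πε₀ℏ) = 2.186e6 m/s.
8.82e3 × 2.186e6 m/s = 1.928e10 m/s

1.928e10 m/s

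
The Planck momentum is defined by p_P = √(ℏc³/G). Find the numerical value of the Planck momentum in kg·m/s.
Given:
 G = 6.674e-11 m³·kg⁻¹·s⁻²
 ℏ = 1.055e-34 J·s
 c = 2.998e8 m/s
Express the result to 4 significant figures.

p_P = √(ℏc³/G)
  = √(42.60)
  = 6.527 kg·m/s

6.527 kg·m/s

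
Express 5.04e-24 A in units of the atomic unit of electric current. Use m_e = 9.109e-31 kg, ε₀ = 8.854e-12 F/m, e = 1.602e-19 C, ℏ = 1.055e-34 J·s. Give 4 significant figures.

atomic unit of electric current: I_au = e E_h/ℏ = m_e e⁵/((4πε₀)²ℏ³) = 6.612e-3 A.
5.04e-24 / 6.612e-3 = 7.623e-22

7.623e-22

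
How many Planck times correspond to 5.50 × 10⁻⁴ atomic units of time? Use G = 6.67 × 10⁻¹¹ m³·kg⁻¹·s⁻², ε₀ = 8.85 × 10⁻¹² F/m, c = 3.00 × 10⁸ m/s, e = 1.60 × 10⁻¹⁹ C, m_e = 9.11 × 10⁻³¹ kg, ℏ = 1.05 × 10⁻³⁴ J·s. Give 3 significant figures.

2.46 × 10²³

atomic unit of time: τ_au = (4πε₀)²ℏ³/(m_e e⁴) = 2.40 × 10⁻¹⁷ s
Planck time: t_P = √(ℏG/c⁵) = 5.37 × 10⁻⁴⁴ s
5.50 × 10⁻⁴ × 2.40 × 10⁻¹⁷ / 5.37 × 10⁻⁴⁴ = 2.46 × 10²³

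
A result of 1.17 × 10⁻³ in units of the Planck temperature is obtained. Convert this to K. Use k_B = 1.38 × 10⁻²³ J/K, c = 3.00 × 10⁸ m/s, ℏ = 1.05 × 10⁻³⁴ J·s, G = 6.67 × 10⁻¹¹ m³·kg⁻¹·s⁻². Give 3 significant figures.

One Planck temperature: T_P = √(ℏc⁵/G) / k_B = 1.42 × 10³² K.
1.17 × 10⁻³ × 1.42 × 10³² K = 1.66 × 10²⁹ K

1.66 × 10²⁹ K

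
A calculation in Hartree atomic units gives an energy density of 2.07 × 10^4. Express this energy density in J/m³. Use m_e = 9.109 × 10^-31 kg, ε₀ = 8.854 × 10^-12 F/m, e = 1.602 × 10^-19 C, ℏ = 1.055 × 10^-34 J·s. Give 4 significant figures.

One atomic unit of energy density: u_au = E_h/a₀³ = m_e⁴e¹⁰/((4πε₀)⁵ℏ⁸) = 2.929 × 10^13 J/m³.
2.07 × 10^4 × 2.929 × 10^13 J/m³ = 6.063 × 10^17 J/m³

6.063 × 10^17 J/m³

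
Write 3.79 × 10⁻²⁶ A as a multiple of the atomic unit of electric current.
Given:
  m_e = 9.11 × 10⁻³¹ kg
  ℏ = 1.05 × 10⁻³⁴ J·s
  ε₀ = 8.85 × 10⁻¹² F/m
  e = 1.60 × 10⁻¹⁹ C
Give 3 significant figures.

5.68 × 10⁻²⁴

atomic unit of electric current: I_au = e E_h/ℏ = m_e e⁵/((4πε₀)²ℏ³) = 6.67 × 10⁻³ A.
3.79 × 10⁻²⁶ / 6.67 × 10⁻³ = 5.68 × 10⁻²⁴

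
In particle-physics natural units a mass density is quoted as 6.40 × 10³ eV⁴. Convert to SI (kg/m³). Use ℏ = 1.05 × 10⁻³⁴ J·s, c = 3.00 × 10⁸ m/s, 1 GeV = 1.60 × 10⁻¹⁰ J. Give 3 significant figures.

Mass density is [E]/(c²[L]³) = [E]⁴/(ℏ³c⁵).
1 GeV⁴ → 1/(ℏ³c⁵) × (1 GeV in J)⁴ = 2.33 × 10²⁰ kg/m³.
Convert the energy scale: 6.40 × 10³ eV⁴ = 6.40 × 10⁻³³ GeV⁴.
Result: 6.40 × 10⁻³³ × 2.33 × 10²⁰ = 1.49 × 10⁻¹² kg/m³.

1.49 × 10⁻¹² kg/m³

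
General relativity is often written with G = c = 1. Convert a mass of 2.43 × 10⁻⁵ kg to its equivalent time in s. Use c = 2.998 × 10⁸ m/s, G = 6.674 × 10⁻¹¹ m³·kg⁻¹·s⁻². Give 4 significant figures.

Mass → time via G/c³.
2.43 × 10⁻⁵ kg × (G/c³) = 6.019 × 10⁻⁴¹ s

6.019 × 10⁻⁴¹ s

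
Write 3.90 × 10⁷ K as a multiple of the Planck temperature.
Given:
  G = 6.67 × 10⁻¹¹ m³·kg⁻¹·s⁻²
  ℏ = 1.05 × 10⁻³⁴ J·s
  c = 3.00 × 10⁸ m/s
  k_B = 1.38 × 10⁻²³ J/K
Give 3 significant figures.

Planck temperature: T_P = √(ℏc⁵/G) / k_B = 1.42 × 10³² K.
3.90 × 10⁷ / 1.42 × 10³² = 2.75 × 10⁻²⁵

2.75 × 10⁻²⁵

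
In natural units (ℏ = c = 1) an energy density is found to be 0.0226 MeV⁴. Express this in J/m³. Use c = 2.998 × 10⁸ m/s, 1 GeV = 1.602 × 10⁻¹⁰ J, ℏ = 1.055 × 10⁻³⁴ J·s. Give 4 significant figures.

[E]/[L]³ = [E]⁴/(ℏc)³; restore (ℏc)⁻³.
1 GeV⁴ → 1/(ℏc)³ × (1 GeV in J)⁴ = 2.082 × 10³⁷ J/m³.
Convert the energy scale: 0.0226 MeV⁴ = 2.26 × 10⁻¹⁴ GeV⁴.
Result: 2.26 × 10⁻¹⁴ × 2.082 × 10³⁷ = 4.704 × 10²³ J/m³.

4.704 × 10²³ J/m³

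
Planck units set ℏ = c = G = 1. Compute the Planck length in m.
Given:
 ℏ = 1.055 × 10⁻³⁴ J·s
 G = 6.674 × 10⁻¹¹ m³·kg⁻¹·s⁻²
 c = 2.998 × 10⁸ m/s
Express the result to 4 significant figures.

The unique combination of the constants set to 1 with dimensions of length is ℓ_P = √(ℏG/c³).
  = √(2.613 × 10⁻⁷⁰)
  = 1.616 × 10⁻³⁵ m

1.616 × 10⁻³⁵ m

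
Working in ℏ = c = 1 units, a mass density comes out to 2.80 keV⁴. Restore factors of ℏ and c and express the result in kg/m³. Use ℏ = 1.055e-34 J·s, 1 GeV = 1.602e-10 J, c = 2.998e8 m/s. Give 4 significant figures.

6.485e-4 kg/m³

Mass density is [E]/(c²[L]³) = [E]⁴/(ℏ³c⁵).
1 GeV⁴ → 1/(ℏ³c⁵) × (1 GeV in J)⁴ = 2.316e20 kg/m³.
Convert the energy scale: 2.80 keV⁴ = 2.80e-24 GeV⁴.
Result: 2.80e-24 × 2.316e20 = 6.485e-4 kg/m³.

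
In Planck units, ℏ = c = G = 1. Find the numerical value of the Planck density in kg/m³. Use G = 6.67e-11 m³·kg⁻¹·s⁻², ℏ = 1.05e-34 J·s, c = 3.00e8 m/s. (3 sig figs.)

Dimensional analysis gives ρ_P = c⁵/(ℏG²).
  = 2.43e42 / 4.67e-55
  = 5.20e96 kg/m³

5.20e96 kg/m³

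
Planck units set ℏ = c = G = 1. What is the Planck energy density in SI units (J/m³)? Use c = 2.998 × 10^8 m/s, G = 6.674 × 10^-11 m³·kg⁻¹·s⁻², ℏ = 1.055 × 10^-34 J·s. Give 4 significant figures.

Dimensional analysis gives u_P = c⁷/(ℏG²).
  = 2.177 × 10^59 / 4.699 × 10^-55
  = 4.632 × 10^113 J/m³

4.632 × 10^113 J/m³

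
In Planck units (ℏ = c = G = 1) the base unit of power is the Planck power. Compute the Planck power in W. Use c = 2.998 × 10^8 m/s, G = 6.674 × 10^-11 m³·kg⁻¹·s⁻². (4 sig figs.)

3.629 × 10^52 W

P_P = c⁵/G
  = 2.422 × 10^42 / 6.674 × 10^-11
  = 3.629 × 10^52 W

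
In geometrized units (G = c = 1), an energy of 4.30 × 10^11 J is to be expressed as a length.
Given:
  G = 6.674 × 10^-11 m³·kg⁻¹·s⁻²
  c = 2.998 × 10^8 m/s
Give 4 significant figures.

3.552 × 10^-33 m

Energy → length via G/c⁴.
4.30 × 10^11 J × (G/c⁴) = 3.552 × 10^-33 m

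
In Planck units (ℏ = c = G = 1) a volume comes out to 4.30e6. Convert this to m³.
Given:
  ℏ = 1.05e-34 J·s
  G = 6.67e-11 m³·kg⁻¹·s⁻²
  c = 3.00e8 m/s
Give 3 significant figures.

One Planck volume: V_P = (ℏG/c³)^(3/2) = 4.18e-105 m³.
4.30e6 × 4.18e-105 m³ = 1.80e-98 m³

1.80e-98 m³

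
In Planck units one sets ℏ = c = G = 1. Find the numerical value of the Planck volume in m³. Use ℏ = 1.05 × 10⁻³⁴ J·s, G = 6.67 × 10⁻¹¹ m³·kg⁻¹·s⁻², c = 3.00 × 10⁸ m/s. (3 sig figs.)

V_P = (ℏG/c³)^(3/2)
  = √(1.75 × 10⁻²⁰⁹)
  = 4.18 × 10⁻¹⁰⁵ m³

4.18 × 10⁻¹⁰⁵ m³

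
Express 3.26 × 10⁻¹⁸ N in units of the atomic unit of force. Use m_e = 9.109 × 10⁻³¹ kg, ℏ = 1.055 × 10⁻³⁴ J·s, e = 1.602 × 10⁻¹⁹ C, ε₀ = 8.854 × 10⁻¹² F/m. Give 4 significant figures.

atomic unit of force: F_au = E_h/a₀ = m_e²e⁶/((4πε₀)³ℏ⁴) = 8.220 × 10⁻⁸ N.
3.26 × 10⁻¹⁸ / 8.220 × 10⁻⁸ = 3.966 × 10⁻¹¹

3.966 × 10⁻¹¹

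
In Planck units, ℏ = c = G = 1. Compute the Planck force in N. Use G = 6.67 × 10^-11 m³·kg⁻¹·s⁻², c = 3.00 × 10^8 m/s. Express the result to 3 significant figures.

1.21 × 10^44 N

Dimensional analysis gives F_P = c⁴/G.
  = 8.10 × 10^33 / 6.67 × 10^-11
  = 1.21 × 10^44 N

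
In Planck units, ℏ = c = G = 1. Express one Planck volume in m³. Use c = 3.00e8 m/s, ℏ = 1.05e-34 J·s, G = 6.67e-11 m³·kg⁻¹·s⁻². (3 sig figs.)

Dimensional analysis gives V_P = (ℏG/c³)^(3/2).
  = √(1.75e-209)
  = 4.18e-105 m³

4.18e-105 m³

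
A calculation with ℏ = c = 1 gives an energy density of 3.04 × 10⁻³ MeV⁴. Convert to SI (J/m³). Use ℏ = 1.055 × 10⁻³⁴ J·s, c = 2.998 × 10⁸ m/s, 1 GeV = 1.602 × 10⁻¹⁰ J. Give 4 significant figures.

6.328 × 10²² J/m³

[E]/[L]³ = [E]⁴/(ℏc)³; restore (ℏc)⁻³.
1 GeV⁴ → 1/(ℏc)³ × (1 GeV in J)⁴ = 2.082 × 10³⁷ J/m³.
Convert the energy scale: 3.04 × 10⁻³ MeV⁴ = 3.04 × 10⁻¹⁵ GeV⁴.
Result: 3.04 × 10⁻¹⁵ × 2.082 × 10³⁷ = 6.328 × 10²² J/m³.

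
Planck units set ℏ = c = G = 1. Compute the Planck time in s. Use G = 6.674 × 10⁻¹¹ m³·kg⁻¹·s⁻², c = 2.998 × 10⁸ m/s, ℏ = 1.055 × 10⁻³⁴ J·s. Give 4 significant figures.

From ℏ = c = G = 1 the time scale is t_P = √(ℏG/c⁵).
  = √(2.907 × 10⁻⁸⁷)
  = 5.392 × 10⁻⁴⁴ s

5.392 × 10⁻⁴⁴ s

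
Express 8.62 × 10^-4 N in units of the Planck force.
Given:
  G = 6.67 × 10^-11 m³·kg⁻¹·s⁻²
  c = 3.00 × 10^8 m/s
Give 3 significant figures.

7.10 × 10^-48

Planck force: F_P = c⁴/G = 1.21 × 10^44 N.
8.62 × 10^-4 / 1.21 × 10^44 = 7.10 × 10^-48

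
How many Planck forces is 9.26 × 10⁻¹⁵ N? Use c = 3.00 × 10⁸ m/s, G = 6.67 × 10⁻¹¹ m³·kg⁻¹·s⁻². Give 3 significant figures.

Planck force: F_P = c⁴/G = 1.21 × 10⁴⁴ N.
9.26 × 10⁻¹⁵ / 1.21 × 10⁴⁴ = 7.63 × 10⁻⁵⁹

7.63 × 10⁻⁵⁹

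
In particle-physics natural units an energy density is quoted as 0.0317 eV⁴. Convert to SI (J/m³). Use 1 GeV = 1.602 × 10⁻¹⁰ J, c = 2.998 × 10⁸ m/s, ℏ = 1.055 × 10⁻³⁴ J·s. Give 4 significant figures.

0.6599 J/m³

[E]/[L]³ = [E]⁴/(ℏc)³; restore (ℏc)⁻³.
1 GeV⁴ → 1/(ℏc)³ × (1 GeV in J)⁴ = 2.082 × 10³⁷ J/m³.
Convert the energy scale: 0.0317 eV⁴ = 3.17 × 10⁻³⁸ GeV⁴.
Result: 3.17 × 10⁻³⁸ × 2.082 × 10³⁷ = 0.6599 J/m³.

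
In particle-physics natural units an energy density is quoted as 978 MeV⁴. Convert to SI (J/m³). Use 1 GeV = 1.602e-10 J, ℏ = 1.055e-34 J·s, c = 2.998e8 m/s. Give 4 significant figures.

[E]/[L]³ = [E]⁴/(ℏc)³; restore (ℏc)⁻³.
1 GeV⁴ → 1/(ℏc)³ × (1 GeV in J)⁴ = 2.082e37 J/m³.
Convert the energy scale: 978 MeV⁴ = 9.78e-10 GeV⁴.
Result: 9.78e-10 × 2.082e37 = 2.036e28 J/m³.

2.036e28 J/m³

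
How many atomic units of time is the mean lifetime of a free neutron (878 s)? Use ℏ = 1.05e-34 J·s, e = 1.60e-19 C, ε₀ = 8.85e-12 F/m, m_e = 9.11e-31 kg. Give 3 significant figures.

3.66e19

atomic unit of time: τ_au = (4πε₀)²ℏ³/(m_e e⁴) = 2.40e-17 s.
878 / 2.40e-17 = 3.66e19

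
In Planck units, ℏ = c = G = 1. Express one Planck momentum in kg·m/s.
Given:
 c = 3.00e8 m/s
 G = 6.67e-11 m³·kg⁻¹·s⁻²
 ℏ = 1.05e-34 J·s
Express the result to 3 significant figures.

From ℏ = c = G = 1 the momentum scale is p_P = √(ℏc³/G).
  = √(42.5)
  = 6.52 kg·m/s

6.52 kg·m/s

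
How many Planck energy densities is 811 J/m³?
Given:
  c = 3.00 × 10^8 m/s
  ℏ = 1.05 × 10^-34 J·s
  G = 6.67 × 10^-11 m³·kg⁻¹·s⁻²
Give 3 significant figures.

Planck energy density: u_P = c⁷/(ℏG²) = 4.68 × 10^113 J/m³.
811 / 4.68 × 10^113 = 1.73 × 10^-111

1.73 × 10^-111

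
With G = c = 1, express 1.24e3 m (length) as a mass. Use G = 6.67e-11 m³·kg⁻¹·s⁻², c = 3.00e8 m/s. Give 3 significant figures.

1.67e30 kg

Length → mass via c²/G.
1.24e3 m × (c²/G) = 1.67e30 kg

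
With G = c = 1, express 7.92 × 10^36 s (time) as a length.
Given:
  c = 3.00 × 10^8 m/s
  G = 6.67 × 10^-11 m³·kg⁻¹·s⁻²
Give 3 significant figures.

Time → length via c.
7.92 × 10^36 s × (c) = 2.38 × 10^45 m

2.38 × 10^45 m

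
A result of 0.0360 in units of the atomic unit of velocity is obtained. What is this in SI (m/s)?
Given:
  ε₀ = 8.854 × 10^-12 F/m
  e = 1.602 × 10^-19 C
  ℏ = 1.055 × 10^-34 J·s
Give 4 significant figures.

One atomic unit of velocity: v_au = e²/(4πε₀ℏ) = 2.186 × 10^6 m/s.
0.0360 × 2.186 × 10^6 m/s = 7.871 × 10^4 m/s

7.871 × 10^4 m/s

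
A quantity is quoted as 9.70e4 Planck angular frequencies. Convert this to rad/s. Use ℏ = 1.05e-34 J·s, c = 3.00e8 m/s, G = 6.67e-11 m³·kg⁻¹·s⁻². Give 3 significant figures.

One Planck angular frequency: ω_P = √(c⁵/(ℏG)) = 1.86e43 rad/s.
9.70e4 × 1.86e43 rad/s = 1.81e48 rad/s

1.81e48 rad/s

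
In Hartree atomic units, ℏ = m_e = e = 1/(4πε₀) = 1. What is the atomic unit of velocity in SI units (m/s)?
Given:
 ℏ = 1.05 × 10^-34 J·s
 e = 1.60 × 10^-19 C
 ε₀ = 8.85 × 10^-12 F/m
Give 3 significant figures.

The unique combination of the constants set to 1 with dimensions of velocity is v_au = e²/(4πε₀ℏ).
  = 2.56 × 10^-38 / 1.17 × 10^-44
  = 2.19 × 10^6 m/s

2.19 × 10^6 m/s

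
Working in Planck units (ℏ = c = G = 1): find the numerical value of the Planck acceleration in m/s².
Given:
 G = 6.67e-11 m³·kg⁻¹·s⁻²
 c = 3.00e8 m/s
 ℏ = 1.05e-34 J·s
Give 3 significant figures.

From ℏ = c = G = 1 the acceleration scale is a_P = √(c⁷/(ℏG)).
  = √(3.12e103)
  = 5.59e51 m/s²

5.59e51 m/s²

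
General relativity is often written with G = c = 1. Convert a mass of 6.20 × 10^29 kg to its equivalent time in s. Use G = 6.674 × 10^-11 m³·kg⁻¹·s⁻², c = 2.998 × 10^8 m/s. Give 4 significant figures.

Mass → time via G/c³.
6.20 × 10^29 kg × (G/c³) = 1.536 × 10^-6 s

1.536 × 10^-6 s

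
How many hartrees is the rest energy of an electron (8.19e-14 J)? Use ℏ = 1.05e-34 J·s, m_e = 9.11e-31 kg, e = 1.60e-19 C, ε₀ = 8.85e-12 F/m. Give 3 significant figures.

1.87e4

hartree: E_h = m_e e⁴/(4πε₀ℏ)² = 4.38e-18 J.
8.19e-14 / 4.38e-18 = 1.87e4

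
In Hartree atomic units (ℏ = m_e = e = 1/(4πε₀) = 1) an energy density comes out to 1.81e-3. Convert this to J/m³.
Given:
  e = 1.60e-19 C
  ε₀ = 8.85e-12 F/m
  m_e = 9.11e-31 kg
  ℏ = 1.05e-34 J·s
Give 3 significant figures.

5.45e10 J/m³

One atomic unit of energy density: u_au = E_h/a₀³ = m_e⁴e¹⁰/((4πε₀)⁵ℏ⁸) = 3.01e13 J/m³.
1.81e-3 × 3.01e13 J/m³ = 5.45e10 J/m³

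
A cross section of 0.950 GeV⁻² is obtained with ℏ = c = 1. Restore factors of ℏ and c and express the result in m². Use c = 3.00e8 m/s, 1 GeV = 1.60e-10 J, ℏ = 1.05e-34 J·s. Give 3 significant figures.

Area is [L]² = [E]⁻²·(ℏc)²; restore (ℏc)².
1 GeV⁻² → (ℏc)² × (1 GeV in J)⁻² = 3.88e-32 m².
Result: 0.950 × 3.88e-32 = 3.68e-32 m².

3.68e-32 m²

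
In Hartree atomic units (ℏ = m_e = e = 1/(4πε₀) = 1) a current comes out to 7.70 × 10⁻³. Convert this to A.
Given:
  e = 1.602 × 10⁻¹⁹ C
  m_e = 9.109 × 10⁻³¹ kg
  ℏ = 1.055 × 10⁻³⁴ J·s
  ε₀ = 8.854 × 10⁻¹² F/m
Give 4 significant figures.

One atomic unit of electric current: I_au = e E_h/ℏ = m_e e⁵/((4πε₀)²ℏ³) = 6.612 × 10⁻³ A.
7.70 × 10⁻³ × 6.612 × 10⁻³ A = 5.091 × 10⁻⁵ A

5.091 × 10⁻⁵ A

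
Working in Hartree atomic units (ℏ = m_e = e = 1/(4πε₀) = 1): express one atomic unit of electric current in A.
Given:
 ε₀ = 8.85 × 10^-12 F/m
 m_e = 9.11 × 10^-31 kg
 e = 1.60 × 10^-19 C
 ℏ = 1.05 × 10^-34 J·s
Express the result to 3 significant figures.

The unique combination of the constants set to 1 with dimensions of current is I_au = e E_h/ℏ = m_e e⁵/((4πε₀)²ℏ³).
E_h = 4.38 × 10^-18 J
e·E_h/ℏ = 6.67 × 10^-3 A

6.67 × 10^-3 A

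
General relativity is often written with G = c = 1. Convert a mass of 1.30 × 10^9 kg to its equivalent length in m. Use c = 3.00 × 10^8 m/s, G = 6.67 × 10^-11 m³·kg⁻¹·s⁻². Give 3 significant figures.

In G = c = 1 units mass has dimensions of length; the conversion factor is G/c².
1.30 × 10^9 kg × (G/c²) = 9.63 × 10^-19 m

9.63 × 10^-19 m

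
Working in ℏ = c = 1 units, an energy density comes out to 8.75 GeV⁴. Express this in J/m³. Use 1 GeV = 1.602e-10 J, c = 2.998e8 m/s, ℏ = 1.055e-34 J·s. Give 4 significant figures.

[E]/[L]³ = [E]⁴/(ℏc)³; restore (ℏc)⁻³.
1 GeV⁴ → 1/(ℏc)³ × (1 GeV in J)⁴ = 2.082e37 J/m³.
Result: 8.75 × 2.082e37 = 1.821e38 J/m³.

1.821e38 J/m³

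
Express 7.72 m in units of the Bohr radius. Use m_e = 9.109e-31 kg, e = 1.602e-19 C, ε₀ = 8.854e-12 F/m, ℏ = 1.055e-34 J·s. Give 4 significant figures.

Bohr radius: a₀ = 4πε₀ℏ²/(m_e e²) = 5.297e-11 m.
7.72 / 5.297e-11 = 1.457e11

1.457e11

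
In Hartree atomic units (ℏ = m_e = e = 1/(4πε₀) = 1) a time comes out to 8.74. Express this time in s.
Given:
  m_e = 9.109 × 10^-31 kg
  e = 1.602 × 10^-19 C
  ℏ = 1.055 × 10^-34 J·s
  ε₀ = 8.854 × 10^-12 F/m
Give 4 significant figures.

2.118 × 10^-16 s

One atomic unit of time: τ_au = (4πε₀)²ℏ³/(m_e e⁴) = 2.423 × 10^-17 s.
8.74 × 2.423 × 10^-17 s = 2.118 × 10^-16 s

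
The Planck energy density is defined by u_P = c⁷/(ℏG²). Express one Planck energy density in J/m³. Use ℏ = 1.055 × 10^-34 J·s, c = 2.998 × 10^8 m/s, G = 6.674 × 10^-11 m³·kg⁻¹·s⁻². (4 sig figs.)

4.632 × 10^113 J/m³

u_P = c⁷/(ℏG²)
  = 2.177 × 10^59 / 4.699 × 10^-55
  = 4.632 × 10^113 J/m³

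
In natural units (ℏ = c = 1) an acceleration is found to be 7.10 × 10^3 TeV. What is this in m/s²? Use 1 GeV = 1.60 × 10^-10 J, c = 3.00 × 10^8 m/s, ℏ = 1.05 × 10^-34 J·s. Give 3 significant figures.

Acceleration is [L]/[T]² = c·[E]/ℏ.
1 GeV → c/ℏ × (1 GeV in J) = 4.57 × 10^32 m/s².
Convert the energy scale: 7.10 × 10^3 TeV = 7.10 × 10^6 GeV.
Result: 7.10 × 10^6 × 4.57 × 10^32 = 3.25 × 10^39 m/s².

3.25 × 10^39 m/s²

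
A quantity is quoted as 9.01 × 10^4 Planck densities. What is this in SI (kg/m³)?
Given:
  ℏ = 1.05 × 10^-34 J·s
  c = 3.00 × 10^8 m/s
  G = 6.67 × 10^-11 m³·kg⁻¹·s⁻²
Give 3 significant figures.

One Planck density: ρ_P = c⁵/(ℏG²) = 5.20 × 10^96 kg/m³.
9.01 × 10^4 × 5.20 × 10^96 kg/m³ = 4.69 × 10^101 kg/m³

4.69 × 10^101 kg/m³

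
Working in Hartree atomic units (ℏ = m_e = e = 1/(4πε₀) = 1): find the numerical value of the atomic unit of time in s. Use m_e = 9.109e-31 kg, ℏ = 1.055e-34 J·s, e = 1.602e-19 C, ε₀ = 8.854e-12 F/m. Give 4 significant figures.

2.423e-17 s

Dimensional analysis gives τ_au = (4πε₀)²ℏ³/(m_e e⁴).
E_h = 4.354e-18 J
ℏ/E_h = 2.423e-17 s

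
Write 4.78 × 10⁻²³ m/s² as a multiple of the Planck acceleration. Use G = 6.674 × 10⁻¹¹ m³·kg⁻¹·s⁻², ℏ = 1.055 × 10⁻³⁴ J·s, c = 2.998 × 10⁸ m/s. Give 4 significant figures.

Planck acceleration: a_P = √(c⁷/(ℏG)) = 5.560 × 10⁵¹ m/s².
4.78 × 10⁻²³ / 5.560 × 10⁵¹ = 8.597 × 10⁻⁷⁵

8.597 × 10⁻⁷⁵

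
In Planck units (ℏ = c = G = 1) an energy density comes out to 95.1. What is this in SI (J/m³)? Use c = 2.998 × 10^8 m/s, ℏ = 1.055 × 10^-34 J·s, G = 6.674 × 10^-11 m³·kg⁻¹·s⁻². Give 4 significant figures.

4.405 × 10^115 J/m³

One Planck energy density: u_P = c⁷/(ℏG²) = 4.632 × 10^113 J/m³.
95.1 × 4.632 × 10^113 J/m³ = 4.405 × 10^115 J/m³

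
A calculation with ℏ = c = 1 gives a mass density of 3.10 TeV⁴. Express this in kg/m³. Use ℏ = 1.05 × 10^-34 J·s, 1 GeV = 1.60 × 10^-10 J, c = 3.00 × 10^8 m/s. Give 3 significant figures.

Mass density is [E]/(c²[L]³) = [E]⁴/(ℏ³c⁵).
1 GeV⁴ → 1/(ℏ³c⁵) × (1 GeV in J)⁴ = 2.33 × 10^20 kg/m³.
Convert the energy scale: 3.10 TeV⁴ = 3.10 × 10^12 GeV⁴.
Result: 3.10 × 10^12 × 2.33 × 10^20 = 7.22 × 10^32 kg/m³.

7.22 × 10^32 kg/m³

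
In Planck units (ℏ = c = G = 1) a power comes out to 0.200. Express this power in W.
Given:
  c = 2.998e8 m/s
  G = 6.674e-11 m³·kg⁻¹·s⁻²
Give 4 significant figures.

7.258e51 W

One Planck power: P_P = c⁵/G = 3.629e52 W.
0.200 × 3.629e52 W = 7.258e51 W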